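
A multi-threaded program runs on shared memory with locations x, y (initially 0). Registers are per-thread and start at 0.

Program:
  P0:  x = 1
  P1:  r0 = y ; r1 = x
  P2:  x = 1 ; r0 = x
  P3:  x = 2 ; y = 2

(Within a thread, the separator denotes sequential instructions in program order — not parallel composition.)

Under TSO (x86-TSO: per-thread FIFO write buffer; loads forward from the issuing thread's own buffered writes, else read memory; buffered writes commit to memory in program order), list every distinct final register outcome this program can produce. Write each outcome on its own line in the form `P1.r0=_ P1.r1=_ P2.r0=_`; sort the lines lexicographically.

P1.r0=0 P1.r1=0 P2.r0=1
P1.r0=0 P1.r1=0 P2.r0=2
P1.r0=0 P1.r1=1 P2.r0=1
P1.r0=0 P1.r1=1 P2.r0=2
P1.r0=0 P1.r1=2 P2.r0=1
P1.r0=0 P1.r1=2 P2.r0=2
P1.r0=2 P1.r1=1 P2.r0=1
P1.r0=2 P1.r1=1 P2.r0=2
P1.r0=2 P1.r1=2 P2.r0=1
P1.r0=2 P1.r1=2 P2.r0=2

outcome vector order: (P1.r0,P1.r1,P2.r0)
|TSO outcomes| = 10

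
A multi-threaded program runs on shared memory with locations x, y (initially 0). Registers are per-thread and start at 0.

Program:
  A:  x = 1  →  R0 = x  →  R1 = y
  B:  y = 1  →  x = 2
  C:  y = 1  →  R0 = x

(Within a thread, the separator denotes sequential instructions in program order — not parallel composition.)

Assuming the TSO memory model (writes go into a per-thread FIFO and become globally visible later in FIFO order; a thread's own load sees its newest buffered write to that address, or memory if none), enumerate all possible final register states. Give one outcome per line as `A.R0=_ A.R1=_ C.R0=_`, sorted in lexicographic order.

outcome vector order: (A.R0,A.R1,C.R0)
|TSO outcomes| = 9

A.R0=1 A.R1=0 C.R0=0
A.R0=1 A.R1=0 C.R0=1
A.R0=1 A.R1=0 C.R0=2
A.R0=1 A.R1=1 C.R0=0
A.R0=1 A.R1=1 C.R0=1
A.R0=1 A.R1=1 C.R0=2
A.R0=2 A.R1=1 C.R0=0
A.R0=2 A.R1=1 C.R0=1
A.R0=2 A.R1=1 C.R0=2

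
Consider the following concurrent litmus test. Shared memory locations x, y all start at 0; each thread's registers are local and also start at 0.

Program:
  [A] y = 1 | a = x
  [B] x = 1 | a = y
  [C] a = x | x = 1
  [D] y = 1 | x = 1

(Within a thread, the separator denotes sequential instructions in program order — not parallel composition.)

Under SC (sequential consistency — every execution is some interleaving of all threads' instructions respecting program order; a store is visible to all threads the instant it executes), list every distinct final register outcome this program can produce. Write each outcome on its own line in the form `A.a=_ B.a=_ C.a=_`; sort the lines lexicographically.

A.a=0 B.a=1 C.a=0
A.a=0 B.a=1 C.a=1
A.a=1 B.a=0 C.a=0
A.a=1 B.a=0 C.a=1
A.a=1 B.a=1 C.a=0
A.a=1 B.a=1 C.a=1

outcome vector order: (A.a,B.a,C.a)
|SC outcomes| = 6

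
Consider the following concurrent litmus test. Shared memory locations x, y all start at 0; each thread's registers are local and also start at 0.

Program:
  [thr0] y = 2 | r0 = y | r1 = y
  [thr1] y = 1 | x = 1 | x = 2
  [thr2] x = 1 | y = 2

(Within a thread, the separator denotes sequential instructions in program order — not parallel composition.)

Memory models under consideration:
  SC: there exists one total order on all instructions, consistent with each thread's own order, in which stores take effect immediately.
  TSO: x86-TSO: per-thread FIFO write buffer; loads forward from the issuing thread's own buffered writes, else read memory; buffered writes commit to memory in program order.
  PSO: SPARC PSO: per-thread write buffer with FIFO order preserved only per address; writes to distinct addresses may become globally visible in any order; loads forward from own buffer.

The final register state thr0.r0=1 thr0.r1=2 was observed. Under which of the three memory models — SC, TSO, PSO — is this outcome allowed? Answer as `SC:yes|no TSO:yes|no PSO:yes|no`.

SC:yes TSO:yes PSO:yes

outcome vector order: (thr0.r0,thr0.r1)
under SC → <1 1>; <1 2>; <2 1>; <2 2>
under TSO → <1 1>; <1 2>; <2 1>; <2 2>
under PSO → <1 1>; <1 2>; <2 1>; <2 2>
target <1 2> ∈ {SC,TSO,PSO}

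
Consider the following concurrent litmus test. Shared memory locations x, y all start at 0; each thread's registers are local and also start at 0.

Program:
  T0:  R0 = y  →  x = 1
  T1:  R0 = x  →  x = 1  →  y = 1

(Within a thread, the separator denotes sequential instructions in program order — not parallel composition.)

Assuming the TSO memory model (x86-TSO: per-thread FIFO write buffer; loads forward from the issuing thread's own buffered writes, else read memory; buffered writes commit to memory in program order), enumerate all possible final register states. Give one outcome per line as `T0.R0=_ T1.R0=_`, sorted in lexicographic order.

T0.R0=0 T1.R0=0
T0.R0=0 T1.R0=1
T0.R0=1 T1.R0=0

outcome vector order: (T0.R0,T1.R0)
|TSO outcomes| = 3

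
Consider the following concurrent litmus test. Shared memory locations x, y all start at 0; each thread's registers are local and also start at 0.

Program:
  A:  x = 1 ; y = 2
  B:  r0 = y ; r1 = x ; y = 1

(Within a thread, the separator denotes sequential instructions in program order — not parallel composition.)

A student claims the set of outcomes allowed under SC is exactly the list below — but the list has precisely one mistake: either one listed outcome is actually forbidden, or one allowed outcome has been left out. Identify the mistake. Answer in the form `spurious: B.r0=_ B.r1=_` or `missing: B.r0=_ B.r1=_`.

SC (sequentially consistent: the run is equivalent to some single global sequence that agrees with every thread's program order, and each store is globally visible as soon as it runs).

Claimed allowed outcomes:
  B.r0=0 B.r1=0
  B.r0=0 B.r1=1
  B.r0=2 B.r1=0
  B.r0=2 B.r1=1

outcome vector order: (B.r0,B.r1)
[SC] allowed = {(0,0), (0,1), (2,1)}
claimed∖SC = {(2,0)}

spurious: B.r0=2 B.r1=0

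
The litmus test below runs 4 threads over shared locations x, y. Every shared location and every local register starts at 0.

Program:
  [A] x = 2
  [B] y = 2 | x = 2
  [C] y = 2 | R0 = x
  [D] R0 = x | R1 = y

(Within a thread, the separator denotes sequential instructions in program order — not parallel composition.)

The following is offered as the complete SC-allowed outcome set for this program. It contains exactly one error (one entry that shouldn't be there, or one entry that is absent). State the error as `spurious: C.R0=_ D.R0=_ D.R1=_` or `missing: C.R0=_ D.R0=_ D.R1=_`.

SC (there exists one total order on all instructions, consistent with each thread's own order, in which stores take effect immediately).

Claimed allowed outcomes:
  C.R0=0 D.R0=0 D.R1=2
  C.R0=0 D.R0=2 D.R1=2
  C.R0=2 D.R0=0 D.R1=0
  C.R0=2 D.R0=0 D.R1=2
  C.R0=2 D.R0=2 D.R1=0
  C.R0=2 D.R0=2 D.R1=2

outcome vector order: (C.R0,D.R0,D.R1)
SC (7): (0,0,0); (0,0,2); (0,2,2); (2,0,0); (2,0,2); (2,2,0); (2,2,2)
SC∖claimed = {(0,0,0)}

missing: C.R0=0 D.R0=0 D.R1=0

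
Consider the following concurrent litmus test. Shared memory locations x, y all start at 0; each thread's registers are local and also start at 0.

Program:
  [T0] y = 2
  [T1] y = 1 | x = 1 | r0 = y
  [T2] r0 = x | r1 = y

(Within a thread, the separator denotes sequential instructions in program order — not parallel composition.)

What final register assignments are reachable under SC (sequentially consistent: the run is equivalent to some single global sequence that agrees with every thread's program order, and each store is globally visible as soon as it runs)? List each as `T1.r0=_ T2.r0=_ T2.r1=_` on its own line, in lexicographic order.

outcome vector order: (T1.r0,T2.r0,T2.r1)
|SC outcomes| = 10

T1.r0=1 T2.r0=0 T2.r1=0
T1.r0=1 T2.r0=0 T2.r1=1
T1.r0=1 T2.r0=0 T2.r1=2
T1.r0=1 T2.r0=1 T2.r1=1
T1.r0=1 T2.r0=1 T2.r1=2
T1.r0=2 T2.r0=0 T2.r1=0
T1.r0=2 T2.r0=0 T2.r1=1
T1.r0=2 T2.r0=0 T2.r1=2
T1.r0=2 T2.r0=1 T2.r1=1
T1.r0=2 T2.r0=1 T2.r1=2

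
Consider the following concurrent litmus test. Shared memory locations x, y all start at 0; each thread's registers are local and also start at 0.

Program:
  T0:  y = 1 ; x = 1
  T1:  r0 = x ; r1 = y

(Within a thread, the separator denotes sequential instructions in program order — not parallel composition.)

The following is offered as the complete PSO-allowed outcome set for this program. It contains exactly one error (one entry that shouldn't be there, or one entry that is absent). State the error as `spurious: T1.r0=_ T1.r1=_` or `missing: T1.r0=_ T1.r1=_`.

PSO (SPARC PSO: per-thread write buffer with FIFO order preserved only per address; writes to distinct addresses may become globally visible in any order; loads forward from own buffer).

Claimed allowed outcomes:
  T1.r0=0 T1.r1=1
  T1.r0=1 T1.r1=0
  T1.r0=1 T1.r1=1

outcome vector order: (T1.r0,T1.r1)
[PSO] allowed = {0/0 0/1 1/0 1/1}
PSO∖claimed = {0/0}

missing: T1.r0=0 T1.r1=0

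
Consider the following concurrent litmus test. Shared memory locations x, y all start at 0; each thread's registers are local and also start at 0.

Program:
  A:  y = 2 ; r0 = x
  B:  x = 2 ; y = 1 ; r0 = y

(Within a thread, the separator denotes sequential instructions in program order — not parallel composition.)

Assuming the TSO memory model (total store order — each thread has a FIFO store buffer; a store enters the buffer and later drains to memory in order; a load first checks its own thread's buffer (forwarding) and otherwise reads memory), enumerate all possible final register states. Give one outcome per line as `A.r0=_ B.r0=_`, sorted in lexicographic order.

outcome vector order: (A.r0,B.r0)
|TSO outcomes| = 4

A.r0=0 B.r0=1
A.r0=0 B.r0=2
A.r0=2 B.r0=1
A.r0=2 B.r0=2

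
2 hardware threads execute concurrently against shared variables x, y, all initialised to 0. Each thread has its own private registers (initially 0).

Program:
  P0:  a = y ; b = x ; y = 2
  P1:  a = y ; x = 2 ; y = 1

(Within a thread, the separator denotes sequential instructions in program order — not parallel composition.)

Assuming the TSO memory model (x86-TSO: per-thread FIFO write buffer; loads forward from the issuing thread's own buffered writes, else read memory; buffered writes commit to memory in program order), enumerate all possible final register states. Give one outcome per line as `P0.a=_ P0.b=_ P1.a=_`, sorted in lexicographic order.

outcome vector order: (P0.a,P0.b,P1.a)
|TSO outcomes| = 4

P0.a=0 P0.b=0 P1.a=0
P0.a=0 P0.b=0 P1.a=2
P0.a=0 P0.b=2 P1.a=0
P0.a=1 P0.b=2 P1.a=0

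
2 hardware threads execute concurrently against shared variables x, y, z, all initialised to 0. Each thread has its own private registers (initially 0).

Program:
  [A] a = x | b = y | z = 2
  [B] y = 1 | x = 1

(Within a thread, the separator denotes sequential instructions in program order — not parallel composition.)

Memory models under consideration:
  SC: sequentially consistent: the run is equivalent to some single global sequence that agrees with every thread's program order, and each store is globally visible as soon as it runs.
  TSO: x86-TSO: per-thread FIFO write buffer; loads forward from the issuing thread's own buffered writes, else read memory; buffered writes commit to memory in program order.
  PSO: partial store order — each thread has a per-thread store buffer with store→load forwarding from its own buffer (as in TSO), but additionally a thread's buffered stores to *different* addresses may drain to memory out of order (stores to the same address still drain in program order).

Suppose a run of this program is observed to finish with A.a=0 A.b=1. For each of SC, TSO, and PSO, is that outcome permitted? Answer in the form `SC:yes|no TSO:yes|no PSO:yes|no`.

SC:yes TSO:yes PSO:yes

outcome vector order: (A.a,A.b)
[SC] allowed = {<0 0>; <0 1>; <1 1>}
[TSO] allowed = {<0 0>; <0 1>; <1 1>}
[PSO] allowed = {<0 0>; <0 1>; <1 0>; <1 1>}
target <0 1> ∈ {SC,TSO,PSO}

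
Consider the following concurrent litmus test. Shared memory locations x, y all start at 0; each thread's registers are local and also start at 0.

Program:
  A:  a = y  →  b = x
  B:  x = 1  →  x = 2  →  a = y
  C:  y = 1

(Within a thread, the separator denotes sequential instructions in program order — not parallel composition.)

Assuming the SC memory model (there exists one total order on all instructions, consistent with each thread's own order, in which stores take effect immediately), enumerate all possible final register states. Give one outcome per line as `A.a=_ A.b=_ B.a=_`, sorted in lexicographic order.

outcome vector order: (A.a,A.b,B.a)
|SC outcomes| = 10

A.a=0 A.b=0 B.a=0
A.a=0 A.b=0 B.a=1
A.a=0 A.b=1 B.a=0
A.a=0 A.b=1 B.a=1
A.a=0 A.b=2 B.a=0
A.a=0 A.b=2 B.a=1
A.a=1 A.b=0 B.a=1
A.a=1 A.b=1 B.a=1
A.a=1 A.b=2 B.a=0
A.a=1 A.b=2 B.a=1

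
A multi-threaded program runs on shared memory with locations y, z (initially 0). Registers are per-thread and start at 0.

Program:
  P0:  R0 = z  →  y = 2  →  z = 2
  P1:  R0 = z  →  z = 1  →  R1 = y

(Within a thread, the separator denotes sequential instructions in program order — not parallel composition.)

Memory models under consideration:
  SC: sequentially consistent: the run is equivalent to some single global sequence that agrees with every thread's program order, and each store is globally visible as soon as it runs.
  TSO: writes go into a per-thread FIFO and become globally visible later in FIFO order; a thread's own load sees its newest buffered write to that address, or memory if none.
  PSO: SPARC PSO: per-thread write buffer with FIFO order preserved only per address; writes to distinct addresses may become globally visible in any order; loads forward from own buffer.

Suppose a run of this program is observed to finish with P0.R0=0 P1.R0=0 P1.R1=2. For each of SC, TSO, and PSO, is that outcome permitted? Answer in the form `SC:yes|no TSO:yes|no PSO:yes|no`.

outcome vector order: (P0.R0,P1.R0,P1.R1)
[SC] allowed = {<0 0 0>; <0 0 2>; <0 2 2>; <1 0 0>; <1 0 2>}
[TSO] allowed = {<0 0 0>; <0 0 2>; <0 2 2>; <1 0 0>; <1 0 2>}
[PSO] allowed = {<0 0 0>; <0 0 2>; <0 2 0>; <0 2 2>; <1 0 0>; <1 0 2>}
target <0 0 2> ∈ {SC,TSO,PSO}

SC:yes TSO:yes PSO:yes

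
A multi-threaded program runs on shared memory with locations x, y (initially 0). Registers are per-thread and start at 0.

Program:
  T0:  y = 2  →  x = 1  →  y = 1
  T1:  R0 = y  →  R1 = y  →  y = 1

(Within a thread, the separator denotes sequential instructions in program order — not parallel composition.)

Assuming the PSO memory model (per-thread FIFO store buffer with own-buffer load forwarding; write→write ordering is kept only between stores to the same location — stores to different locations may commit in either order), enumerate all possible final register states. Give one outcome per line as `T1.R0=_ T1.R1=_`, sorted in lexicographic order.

T1.R0=0 T1.R1=0
T1.R0=0 T1.R1=1
T1.R0=0 T1.R1=2
T1.R0=1 T1.R1=1
T1.R0=2 T1.R1=1
T1.R0=2 T1.R1=2

outcome vector order: (T1.R0,T1.R1)
|PSO outcomes| = 6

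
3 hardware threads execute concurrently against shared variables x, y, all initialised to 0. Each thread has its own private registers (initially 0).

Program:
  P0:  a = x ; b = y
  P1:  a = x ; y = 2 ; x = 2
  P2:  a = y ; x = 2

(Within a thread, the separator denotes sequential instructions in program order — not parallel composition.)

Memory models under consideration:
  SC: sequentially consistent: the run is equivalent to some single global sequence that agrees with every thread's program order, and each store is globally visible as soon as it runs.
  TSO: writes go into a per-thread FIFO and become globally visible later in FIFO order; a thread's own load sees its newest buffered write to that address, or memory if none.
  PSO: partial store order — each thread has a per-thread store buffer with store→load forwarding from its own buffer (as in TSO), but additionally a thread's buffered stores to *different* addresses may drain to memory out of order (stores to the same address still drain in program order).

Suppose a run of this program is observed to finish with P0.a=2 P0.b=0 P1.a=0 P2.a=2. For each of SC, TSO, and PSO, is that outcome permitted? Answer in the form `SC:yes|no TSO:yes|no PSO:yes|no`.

outcome vector order: (P0.a,P0.b,P1.a,P2.a)
[SC] allowed = {0/0/0/0, 0/0/0/2, 0/0/2/0, 0/2/0/0, 0/2/0/2, 0/2/2/0, 2/0/0/0, 2/0/2/0, 2/2/0/0, 2/2/0/2, 2/2/2/0}
[TSO] allowed = {0/0/0/0, 0/0/0/2, 0/0/2/0, 0/2/0/0, 0/2/0/2, 0/2/2/0, 2/0/0/0, 2/0/2/0, 2/2/0/0, 2/2/0/2, 2/2/2/0}
[PSO] allowed = {0/0/0/0, 0/0/0/2, 0/0/2/0, 0/2/0/0, 0/2/0/2, 0/2/2/0, 2/0/0/0, 2/0/0/2, 2/0/2/0, 2/2/0/0, 2/2/0/2, 2/2/2/0}
target 2/0/0/2 ∈ {PSO}

SC:no TSO:no PSO:yes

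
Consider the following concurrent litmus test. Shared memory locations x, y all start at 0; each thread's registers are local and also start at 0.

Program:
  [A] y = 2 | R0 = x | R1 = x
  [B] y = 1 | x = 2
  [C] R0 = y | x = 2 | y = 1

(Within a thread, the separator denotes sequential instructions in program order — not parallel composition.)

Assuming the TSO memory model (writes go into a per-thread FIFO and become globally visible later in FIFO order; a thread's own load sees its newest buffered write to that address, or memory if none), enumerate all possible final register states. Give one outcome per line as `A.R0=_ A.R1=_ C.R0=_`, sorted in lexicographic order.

outcome vector order: (A.R0,A.R1,C.R0)
|TSO outcomes| = 9

A.R0=0 A.R1=0 C.R0=0
A.R0=0 A.R1=0 C.R0=1
A.R0=0 A.R1=0 C.R0=2
A.R0=0 A.R1=2 C.R0=0
A.R0=0 A.R1=2 C.R0=1
A.R0=0 A.R1=2 C.R0=2
A.R0=2 A.R1=2 C.R0=0
A.R0=2 A.R1=2 C.R0=1
A.R0=2 A.R1=2 C.R0=2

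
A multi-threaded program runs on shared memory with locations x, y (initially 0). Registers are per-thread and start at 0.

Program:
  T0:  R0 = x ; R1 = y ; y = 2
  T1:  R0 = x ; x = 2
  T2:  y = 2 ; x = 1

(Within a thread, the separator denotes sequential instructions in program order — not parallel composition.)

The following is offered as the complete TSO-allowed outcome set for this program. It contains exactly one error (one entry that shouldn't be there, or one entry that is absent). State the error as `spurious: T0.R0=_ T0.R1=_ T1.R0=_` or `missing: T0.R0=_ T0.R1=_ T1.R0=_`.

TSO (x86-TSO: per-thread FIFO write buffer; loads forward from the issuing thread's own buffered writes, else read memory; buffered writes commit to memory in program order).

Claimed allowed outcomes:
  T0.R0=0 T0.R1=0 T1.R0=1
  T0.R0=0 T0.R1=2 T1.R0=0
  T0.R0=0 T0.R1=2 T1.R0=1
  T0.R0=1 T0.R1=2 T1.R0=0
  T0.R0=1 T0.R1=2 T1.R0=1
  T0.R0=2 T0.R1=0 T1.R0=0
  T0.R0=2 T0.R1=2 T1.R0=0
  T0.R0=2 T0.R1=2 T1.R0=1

outcome vector order: (T0.R0,T0.R1,T1.R0)
under TSO → <0 0 0>; <0 0 1>; <0 2 0>; <0 2 1>; <1 2 0>; <1 2 1>; <2 0 0>; <2 2 0>; <2 2 1>
TSO∖claimed = {<0 0 0>}

missing: T0.R0=0 T0.R1=0 T1.R0=0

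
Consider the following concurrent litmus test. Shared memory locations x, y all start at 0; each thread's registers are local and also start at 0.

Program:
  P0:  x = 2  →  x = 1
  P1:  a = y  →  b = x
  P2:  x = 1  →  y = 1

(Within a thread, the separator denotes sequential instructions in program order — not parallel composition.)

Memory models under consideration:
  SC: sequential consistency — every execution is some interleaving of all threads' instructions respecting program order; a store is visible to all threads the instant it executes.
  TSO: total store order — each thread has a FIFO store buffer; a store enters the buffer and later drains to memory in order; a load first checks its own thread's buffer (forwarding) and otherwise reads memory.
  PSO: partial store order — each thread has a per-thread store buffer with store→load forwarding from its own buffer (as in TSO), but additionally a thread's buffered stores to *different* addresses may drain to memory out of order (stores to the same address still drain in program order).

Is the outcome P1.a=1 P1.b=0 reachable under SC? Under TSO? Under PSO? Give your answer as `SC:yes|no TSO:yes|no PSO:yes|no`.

SC:no TSO:no PSO:yes

outcome vector order: (P1.a,P1.b)
under SC → 00; 01; 02; 11; 12
under TSO → 00; 01; 02; 11; 12
under PSO → 00; 01; 02; 10; 11; 12
target 10 ∈ {PSO}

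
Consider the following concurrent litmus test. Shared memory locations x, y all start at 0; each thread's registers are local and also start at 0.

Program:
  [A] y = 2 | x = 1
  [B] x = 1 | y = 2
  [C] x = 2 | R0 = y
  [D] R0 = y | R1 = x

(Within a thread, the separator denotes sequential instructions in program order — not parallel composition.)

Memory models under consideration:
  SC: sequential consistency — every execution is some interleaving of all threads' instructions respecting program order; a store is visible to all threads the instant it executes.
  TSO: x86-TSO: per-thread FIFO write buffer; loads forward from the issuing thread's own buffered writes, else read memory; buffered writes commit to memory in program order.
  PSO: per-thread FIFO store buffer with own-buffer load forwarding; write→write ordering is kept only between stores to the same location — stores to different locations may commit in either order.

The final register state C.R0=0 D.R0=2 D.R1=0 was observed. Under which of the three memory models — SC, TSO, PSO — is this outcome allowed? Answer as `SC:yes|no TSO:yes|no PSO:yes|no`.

SC:no TSO:yes PSO:yes

outcome vector order: (C.R0,D.R0,D.R1)
SC (11): 000, 001, 002, 021, 022, 200, 201, 202, 220, 221, 222
TSO (12): 000, 001, 002, 020, 021, 022, 200, 201, 202, 220, 221, 222
PSO (12): 000, 001, 002, 020, 021, 022, 200, 201, 202, 220, 221, 222
target 020 ∈ {TSO,PSO}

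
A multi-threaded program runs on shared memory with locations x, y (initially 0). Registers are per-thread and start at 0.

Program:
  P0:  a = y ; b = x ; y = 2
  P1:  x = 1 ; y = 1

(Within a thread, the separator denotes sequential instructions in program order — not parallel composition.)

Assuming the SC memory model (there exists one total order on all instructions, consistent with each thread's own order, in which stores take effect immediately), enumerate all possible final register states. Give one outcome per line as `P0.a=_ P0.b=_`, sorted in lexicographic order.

outcome vector order: (P0.a,P0.b)
|SC outcomes| = 3

P0.a=0 P0.b=0
P0.a=0 P0.b=1
P0.a=1 P0.b=1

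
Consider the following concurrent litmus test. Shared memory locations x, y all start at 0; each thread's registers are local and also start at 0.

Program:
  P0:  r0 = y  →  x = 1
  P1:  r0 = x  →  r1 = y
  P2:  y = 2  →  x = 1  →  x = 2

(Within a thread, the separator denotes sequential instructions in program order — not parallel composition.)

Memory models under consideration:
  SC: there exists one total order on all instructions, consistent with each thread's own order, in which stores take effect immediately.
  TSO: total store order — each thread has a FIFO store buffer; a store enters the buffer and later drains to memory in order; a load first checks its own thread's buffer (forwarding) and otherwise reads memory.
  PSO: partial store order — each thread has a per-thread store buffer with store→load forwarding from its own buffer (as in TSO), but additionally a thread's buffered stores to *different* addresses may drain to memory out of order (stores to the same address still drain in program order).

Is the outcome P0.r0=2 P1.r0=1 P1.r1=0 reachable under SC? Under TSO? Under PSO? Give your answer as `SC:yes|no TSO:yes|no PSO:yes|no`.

SC:no TSO:no PSO:yes

outcome vector order: (P0.r0,P1.r0,P1.r1)
[SC] allowed = {0/0/0 0/0/2 0/1/0 0/1/2 0/2/2 2/0/0 2/0/2 2/1/2 2/2/2}
[TSO] allowed = {0/0/0 0/0/2 0/1/0 0/1/2 0/2/2 2/0/0 2/0/2 2/1/2 2/2/2}
[PSO] allowed = {0/0/0 0/0/2 0/1/0 0/1/2 0/2/0 0/2/2 2/0/0 2/0/2 2/1/0 2/1/2 2/2/0 2/2/2}
target 2/1/0 ∈ {PSO}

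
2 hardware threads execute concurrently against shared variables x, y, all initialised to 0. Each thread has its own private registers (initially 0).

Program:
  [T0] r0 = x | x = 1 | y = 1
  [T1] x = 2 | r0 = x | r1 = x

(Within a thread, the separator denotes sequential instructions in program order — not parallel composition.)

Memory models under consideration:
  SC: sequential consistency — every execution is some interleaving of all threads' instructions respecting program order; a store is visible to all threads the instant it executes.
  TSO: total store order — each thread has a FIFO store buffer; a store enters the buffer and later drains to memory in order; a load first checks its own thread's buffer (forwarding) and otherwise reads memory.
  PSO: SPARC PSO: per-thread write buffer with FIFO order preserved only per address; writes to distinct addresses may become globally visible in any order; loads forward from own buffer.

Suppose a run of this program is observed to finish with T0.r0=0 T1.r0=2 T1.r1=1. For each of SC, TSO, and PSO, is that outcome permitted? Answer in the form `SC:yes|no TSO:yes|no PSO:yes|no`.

outcome vector order: (T0.r0,T1.r0,T1.r1)
SC (6): <0 1 1>, <0 2 1>, <0 2 2>, <2 1 1>, <2 2 1>, <2 2 2>
TSO (6): <0 1 1>, <0 2 1>, <0 2 2>, <2 1 1>, <2 2 1>, <2 2 2>
PSO (6): <0 1 1>, <0 2 1>, <0 2 2>, <2 1 1>, <2 2 1>, <2 2 2>
target <0 2 1> ∈ {SC,TSO,PSO}

SC:yes TSO:yes PSO:yes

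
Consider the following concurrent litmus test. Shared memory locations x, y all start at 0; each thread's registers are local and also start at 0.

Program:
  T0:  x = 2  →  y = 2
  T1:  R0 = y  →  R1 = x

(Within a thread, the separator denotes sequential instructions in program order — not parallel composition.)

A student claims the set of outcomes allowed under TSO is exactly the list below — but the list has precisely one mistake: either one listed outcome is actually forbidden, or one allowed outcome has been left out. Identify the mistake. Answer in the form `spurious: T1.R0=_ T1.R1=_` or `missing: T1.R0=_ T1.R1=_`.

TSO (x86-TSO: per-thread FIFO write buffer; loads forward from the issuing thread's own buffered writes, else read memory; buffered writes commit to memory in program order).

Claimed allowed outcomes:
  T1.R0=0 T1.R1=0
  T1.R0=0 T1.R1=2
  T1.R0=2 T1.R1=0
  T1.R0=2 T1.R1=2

spurious: T1.R0=2 T1.R1=0

outcome vector order: (T1.R0,T1.R1)
under TSO → 0/0; 0/2; 2/2
claimed∖TSO = {2/0}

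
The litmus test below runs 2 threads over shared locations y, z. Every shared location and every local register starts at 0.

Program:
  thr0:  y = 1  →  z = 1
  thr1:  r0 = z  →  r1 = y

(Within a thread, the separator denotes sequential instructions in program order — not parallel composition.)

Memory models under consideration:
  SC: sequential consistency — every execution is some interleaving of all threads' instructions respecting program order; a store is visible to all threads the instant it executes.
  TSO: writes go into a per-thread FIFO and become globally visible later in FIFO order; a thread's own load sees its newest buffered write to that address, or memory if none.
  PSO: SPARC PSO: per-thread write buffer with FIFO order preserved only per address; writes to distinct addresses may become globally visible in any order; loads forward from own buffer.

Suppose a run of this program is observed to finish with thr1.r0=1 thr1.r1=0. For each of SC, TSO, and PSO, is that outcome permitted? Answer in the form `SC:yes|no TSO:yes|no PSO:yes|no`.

outcome vector order: (thr1.r0,thr1.r1)
under SC → (0,0); (0,1); (1,1)
under TSO → (0,0); (0,1); (1,1)
under PSO → (0,0); (0,1); (1,0); (1,1)
target (1,0) ∈ {PSO}

SC:no TSO:no PSO:yes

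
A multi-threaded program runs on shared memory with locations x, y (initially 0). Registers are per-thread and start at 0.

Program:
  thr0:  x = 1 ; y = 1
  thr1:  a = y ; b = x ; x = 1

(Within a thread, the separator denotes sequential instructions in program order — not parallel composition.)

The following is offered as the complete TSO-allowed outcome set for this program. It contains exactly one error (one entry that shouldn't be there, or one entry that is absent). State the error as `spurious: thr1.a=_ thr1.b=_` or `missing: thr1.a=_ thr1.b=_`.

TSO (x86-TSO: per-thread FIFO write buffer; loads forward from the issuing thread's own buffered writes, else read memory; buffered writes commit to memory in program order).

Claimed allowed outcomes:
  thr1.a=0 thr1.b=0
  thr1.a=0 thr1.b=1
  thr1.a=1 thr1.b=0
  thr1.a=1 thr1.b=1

outcome vector order: (thr1.a,thr1.b)
TSO: 3 outcomes — {00, 01, 11}
claimed∖TSO = {10}

spurious: thr1.a=1 thr1.b=0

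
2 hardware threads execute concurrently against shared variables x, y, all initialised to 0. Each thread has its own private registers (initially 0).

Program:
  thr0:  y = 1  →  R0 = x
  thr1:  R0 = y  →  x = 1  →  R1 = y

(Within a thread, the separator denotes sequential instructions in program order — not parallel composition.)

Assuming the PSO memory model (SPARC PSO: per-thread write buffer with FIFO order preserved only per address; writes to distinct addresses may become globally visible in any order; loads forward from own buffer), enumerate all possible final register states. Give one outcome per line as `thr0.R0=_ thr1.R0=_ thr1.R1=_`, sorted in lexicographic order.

thr0.R0=0 thr1.R0=0 thr1.R1=0
thr0.R0=0 thr1.R0=0 thr1.R1=1
thr0.R0=0 thr1.R0=1 thr1.R1=1
thr0.R0=1 thr1.R0=0 thr1.R1=0
thr0.R0=1 thr1.R0=0 thr1.R1=1
thr0.R0=1 thr1.R0=1 thr1.R1=1

outcome vector order: (thr0.R0,thr1.R0,thr1.R1)
|PSO outcomes| = 6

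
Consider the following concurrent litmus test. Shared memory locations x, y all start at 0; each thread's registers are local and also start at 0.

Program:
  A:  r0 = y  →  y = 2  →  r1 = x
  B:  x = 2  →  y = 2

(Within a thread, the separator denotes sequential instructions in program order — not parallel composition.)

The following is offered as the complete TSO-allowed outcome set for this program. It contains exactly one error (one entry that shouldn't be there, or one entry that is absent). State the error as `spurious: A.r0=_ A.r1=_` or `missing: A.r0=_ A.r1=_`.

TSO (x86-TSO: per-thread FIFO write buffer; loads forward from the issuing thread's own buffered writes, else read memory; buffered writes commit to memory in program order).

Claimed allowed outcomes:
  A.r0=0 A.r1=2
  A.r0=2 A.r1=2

outcome vector order: (A.r0,A.r1)
[TSO] allowed = {(0,0); (0,2); (2,2)}
TSO∖claimed = {(0,0)}

missing: A.r0=0 A.r1=0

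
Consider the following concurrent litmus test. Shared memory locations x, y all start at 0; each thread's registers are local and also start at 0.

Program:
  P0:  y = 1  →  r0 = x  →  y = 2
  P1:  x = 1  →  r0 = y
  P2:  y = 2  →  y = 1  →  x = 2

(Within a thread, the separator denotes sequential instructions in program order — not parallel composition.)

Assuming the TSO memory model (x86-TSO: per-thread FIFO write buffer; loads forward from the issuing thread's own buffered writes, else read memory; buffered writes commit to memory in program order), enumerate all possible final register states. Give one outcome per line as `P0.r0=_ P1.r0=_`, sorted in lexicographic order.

P0.r0=0 P1.r0=0
P0.r0=0 P1.r0=1
P0.r0=0 P1.r0=2
P0.r0=1 P1.r0=0
P0.r0=1 P1.r0=1
P0.r0=1 P1.r0=2
P0.r0=2 P1.r0=0
P0.r0=2 P1.r0=1
P0.r0=2 P1.r0=2

outcome vector order: (P0.r0,P1.r0)
|TSO outcomes| = 9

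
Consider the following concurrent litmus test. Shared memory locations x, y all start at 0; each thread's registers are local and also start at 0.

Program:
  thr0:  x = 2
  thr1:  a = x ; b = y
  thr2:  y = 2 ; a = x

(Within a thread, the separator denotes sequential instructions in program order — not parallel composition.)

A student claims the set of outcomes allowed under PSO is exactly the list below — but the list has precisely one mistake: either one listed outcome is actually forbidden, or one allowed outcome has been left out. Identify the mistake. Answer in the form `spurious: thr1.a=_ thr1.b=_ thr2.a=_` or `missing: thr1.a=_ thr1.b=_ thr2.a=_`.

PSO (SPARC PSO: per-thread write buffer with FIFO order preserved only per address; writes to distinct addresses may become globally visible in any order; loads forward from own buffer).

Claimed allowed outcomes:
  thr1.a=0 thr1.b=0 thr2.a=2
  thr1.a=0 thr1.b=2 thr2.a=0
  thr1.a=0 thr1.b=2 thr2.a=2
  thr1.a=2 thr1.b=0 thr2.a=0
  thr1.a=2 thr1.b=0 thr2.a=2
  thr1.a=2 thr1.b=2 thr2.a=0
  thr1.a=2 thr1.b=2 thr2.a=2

outcome vector order: (thr1.a,thr1.b,thr2.a)
PSO (8): 000; 002; 020; 022; 200; 202; 220; 222
PSO∖claimed = {000}

missing: thr1.a=0 thr1.b=0 thr2.a=0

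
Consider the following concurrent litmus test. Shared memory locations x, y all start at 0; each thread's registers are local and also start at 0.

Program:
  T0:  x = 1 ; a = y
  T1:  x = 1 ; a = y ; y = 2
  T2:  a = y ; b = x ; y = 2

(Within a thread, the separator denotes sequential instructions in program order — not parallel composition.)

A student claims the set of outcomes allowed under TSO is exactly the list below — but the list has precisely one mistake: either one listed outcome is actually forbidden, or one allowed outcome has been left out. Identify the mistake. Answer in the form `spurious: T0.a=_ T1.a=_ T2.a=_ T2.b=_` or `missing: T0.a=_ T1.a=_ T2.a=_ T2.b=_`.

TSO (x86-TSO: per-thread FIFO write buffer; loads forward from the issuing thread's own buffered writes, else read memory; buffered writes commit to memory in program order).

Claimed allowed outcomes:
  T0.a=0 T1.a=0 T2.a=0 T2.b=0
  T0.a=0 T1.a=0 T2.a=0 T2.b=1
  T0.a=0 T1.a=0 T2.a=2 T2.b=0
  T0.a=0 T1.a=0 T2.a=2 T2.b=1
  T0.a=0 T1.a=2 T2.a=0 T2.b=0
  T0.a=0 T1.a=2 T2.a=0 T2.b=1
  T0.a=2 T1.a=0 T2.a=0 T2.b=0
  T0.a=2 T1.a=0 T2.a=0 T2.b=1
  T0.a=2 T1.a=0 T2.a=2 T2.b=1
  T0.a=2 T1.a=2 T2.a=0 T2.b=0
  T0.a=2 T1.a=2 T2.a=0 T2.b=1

outcome vector order: (T0.a,T1.a,T2.a,T2.b)
under TSO → 0/0/0/0; 0/0/0/1; 0/0/2/1; 0/2/0/0; 0/2/0/1; 2/0/0/0; 2/0/0/1; 2/0/2/1; 2/2/0/0; 2/2/0/1
claimed∖TSO = {0/0/2/0}

spurious: T0.a=0 T1.a=0 T2.a=2 T2.b=0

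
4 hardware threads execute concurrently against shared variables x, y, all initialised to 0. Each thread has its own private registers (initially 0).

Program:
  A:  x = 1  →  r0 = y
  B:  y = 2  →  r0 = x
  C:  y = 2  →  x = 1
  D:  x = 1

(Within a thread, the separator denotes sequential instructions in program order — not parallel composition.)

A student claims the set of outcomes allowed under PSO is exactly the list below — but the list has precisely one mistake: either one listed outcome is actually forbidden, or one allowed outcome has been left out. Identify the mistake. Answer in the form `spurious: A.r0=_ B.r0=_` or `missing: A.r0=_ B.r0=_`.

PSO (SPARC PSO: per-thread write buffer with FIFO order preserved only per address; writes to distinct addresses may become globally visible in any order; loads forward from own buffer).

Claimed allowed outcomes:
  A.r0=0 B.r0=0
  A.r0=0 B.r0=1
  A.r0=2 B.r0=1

missing: A.r0=2 B.r0=0

outcome vector order: (A.r0,B.r0)
[PSO] allowed = {<0 0> <0 1> <2 0> <2 1>}
PSO∖claimed = {<2 0>}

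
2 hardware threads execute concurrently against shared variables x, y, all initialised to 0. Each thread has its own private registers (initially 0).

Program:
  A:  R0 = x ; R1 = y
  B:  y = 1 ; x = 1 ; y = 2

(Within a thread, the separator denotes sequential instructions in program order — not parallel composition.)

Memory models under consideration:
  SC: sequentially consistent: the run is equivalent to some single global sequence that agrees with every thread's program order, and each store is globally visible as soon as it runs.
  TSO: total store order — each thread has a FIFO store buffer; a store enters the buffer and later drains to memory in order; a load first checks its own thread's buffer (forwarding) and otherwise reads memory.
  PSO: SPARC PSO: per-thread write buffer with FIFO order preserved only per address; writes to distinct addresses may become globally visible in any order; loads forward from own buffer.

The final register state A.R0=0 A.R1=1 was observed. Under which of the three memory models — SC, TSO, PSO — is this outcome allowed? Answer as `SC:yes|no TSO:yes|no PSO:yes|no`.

outcome vector order: (A.R0,A.R1)
under SC → (0,0); (0,1); (0,2); (1,1); (1,2)
under TSO → (0,0); (0,1); (0,2); (1,1); (1,2)
under PSO → (0,0); (0,1); (0,2); (1,0); (1,1); (1,2)
target (0,1) ∈ {SC,TSO,PSO}

SC:yes TSO:yes PSO:yes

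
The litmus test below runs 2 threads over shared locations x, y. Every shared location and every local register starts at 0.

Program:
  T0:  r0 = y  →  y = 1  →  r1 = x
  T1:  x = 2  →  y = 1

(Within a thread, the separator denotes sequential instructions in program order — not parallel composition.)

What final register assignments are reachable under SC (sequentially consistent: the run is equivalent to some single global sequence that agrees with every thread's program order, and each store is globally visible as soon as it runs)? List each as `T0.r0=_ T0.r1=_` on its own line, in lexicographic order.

T0.r0=0 T0.r1=0
T0.r0=0 T0.r1=2
T0.r0=1 T0.r1=2

outcome vector order: (T0.r0,T0.r1)
|SC outcomes| = 3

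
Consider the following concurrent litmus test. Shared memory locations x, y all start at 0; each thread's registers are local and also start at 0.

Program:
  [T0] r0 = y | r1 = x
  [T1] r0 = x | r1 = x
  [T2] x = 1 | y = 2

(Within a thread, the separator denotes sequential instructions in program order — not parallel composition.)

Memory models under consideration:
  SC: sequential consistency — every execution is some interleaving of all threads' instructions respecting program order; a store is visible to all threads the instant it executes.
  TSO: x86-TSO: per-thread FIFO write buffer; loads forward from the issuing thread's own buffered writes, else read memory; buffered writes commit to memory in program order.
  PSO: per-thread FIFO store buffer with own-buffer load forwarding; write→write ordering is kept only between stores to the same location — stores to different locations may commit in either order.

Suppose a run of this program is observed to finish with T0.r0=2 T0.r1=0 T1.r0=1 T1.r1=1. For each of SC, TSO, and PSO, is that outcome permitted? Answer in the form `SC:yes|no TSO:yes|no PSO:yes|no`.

outcome vector order: (T0.r0,T0.r1,T1.r0,T1.r1)
[SC] allowed = {(0,0,0,0), (0,0,0,1), (0,0,1,1), (0,1,0,0), (0,1,0,1), (0,1,1,1), (2,1,0,0), (2,1,0,1), (2,1,1,1)}
[TSO] allowed = {(0,0,0,0), (0,0,0,1), (0,0,1,1), (0,1,0,0), (0,1,0,1), (0,1,1,1), (2,1,0,0), (2,1,0,1), (2,1,1,1)}
[PSO] allowed = {(0,0,0,0), (0,0,0,1), (0,0,1,1), (0,1,0,0), (0,1,0,1), (0,1,1,1), (2,0,0,0), (2,0,0,1), (2,0,1,1), (2,1,0,0), (2,1,0,1), (2,1,1,1)}
target (2,0,1,1) ∈ {PSO}

SC:no TSO:no PSO:yes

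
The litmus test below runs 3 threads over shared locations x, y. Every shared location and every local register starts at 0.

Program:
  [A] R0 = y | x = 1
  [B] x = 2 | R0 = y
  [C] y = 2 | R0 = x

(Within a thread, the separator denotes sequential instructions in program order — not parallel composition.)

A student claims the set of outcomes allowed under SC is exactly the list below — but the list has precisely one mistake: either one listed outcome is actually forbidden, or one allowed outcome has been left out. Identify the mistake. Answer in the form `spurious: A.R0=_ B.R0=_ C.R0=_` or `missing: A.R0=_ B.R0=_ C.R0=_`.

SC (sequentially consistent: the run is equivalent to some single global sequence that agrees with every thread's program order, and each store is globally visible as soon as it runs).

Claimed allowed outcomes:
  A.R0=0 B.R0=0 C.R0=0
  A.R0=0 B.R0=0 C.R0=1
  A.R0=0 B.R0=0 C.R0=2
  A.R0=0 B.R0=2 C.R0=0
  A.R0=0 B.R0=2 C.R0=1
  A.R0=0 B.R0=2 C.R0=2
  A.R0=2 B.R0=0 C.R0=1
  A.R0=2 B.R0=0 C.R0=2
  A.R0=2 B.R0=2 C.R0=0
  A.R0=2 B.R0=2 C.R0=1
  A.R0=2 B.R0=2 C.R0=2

outcome vector order: (A.R0,B.R0,C.R0)
[SC] allowed = {0/0/1 0/0/2 0/2/0 0/2/1 0/2/2 2/0/1 2/0/2 2/2/0 2/2/1 2/2/2}
claimed∖SC = {0/0/0}

spurious: A.R0=0 B.R0=0 C.R0=0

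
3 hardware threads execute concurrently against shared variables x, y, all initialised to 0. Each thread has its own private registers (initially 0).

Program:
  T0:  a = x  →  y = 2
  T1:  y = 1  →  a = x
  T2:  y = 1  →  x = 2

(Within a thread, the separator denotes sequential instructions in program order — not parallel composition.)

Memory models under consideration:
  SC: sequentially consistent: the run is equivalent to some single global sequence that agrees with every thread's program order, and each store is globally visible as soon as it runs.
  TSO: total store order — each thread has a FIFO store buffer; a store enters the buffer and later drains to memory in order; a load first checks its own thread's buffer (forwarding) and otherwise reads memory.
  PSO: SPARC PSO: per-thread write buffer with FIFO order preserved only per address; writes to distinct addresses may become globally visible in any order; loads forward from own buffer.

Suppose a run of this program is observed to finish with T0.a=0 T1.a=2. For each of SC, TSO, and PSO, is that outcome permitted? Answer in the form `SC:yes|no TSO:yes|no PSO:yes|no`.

outcome vector order: (T0.a,T1.a)
under SC → 0/0 0/2 2/0 2/2
under TSO → 0/0 0/2 2/0 2/2
under PSO → 0/0 0/2 2/0 2/2
target 0/2 ∈ {SC,TSO,PSO}

SC:yes TSO:yes PSO:yes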